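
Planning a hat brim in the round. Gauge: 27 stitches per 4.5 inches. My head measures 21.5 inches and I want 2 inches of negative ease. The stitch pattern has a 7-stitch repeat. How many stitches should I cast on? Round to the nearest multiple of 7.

Finished = 21.5 − 2 = 19.5 inches.
27 / 4.5 = 6 sts/in.
19.5 × 6 = 117.00 sts.
Nearest multiple of 7: 119.

119 stitches.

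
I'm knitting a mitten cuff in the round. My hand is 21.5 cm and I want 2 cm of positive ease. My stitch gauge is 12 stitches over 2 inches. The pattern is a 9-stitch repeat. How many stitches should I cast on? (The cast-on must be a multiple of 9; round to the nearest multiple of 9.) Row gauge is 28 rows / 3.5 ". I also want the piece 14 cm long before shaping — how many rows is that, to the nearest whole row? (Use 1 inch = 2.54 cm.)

Cast on 54 stitches; work 44 rows.

Finished = 21.5 + 2 = 23.5 cm.
23.5 cm × 1/2.54 = 9.25 inches.
12/2 = 6 sts per in; 9.25 × 6 = 55.51 sts.
Nearest multiple of 9 → 54.
14 cm = 5.51 inches; × 8 = 44.09 → 44 rows.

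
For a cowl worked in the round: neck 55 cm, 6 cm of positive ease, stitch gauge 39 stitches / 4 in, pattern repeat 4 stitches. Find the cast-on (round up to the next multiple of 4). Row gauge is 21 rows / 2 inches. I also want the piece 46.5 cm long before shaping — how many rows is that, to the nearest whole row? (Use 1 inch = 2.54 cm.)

Cast on 236 stitches; work 192 rows.

Finished = 55 + 6 = 61 cm.
61 cm × 1/2.54 = 24.02 inches.
39/4 = 9.75 sts per in; 24.02 × 9.75 = 234.15 sts.
Next multiple of 4 → 236.
46.5 cm = 18.31 inches; × 10.5 = 192.22 → 192 rows.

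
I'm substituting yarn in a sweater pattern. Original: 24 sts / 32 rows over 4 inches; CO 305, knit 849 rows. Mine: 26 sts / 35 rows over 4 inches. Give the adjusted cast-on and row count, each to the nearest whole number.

Cast on 330 stitches; work 929 rows.

Stitches: 305 × 26/24 = 330.42 → 330.
Rows: 849 × 35/32 = 928.59 → 929.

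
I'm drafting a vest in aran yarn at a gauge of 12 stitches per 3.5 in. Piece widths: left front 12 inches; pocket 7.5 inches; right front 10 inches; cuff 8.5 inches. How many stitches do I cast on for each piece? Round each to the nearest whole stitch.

Rate = 12/3.5 = 3.429 sts per in.
left front: 12 × 3.429 = 41.14 → 41.
pocket: 7.5 × 3.429 = 25.71 → 26.
right front: 10 × 3.429 = 34.29 → 34.
cuff: 8.5 × 3.429 = 29.14 → 29.

left front 41; pocket 26; right front 34; cuff 29.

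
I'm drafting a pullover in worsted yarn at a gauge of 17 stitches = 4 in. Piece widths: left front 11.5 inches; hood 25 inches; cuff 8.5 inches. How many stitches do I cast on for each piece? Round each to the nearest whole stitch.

left front 49; hood 106; cuff 36.

Rate = 17/4 = 4.25 sts per in.
left front: 11.5 × 4.25 = 48.88 → 49.
hood: 25 × 4.25 = 106.25 → 106.
cuff: 8.5 × 4.25 = 36.12 → 36.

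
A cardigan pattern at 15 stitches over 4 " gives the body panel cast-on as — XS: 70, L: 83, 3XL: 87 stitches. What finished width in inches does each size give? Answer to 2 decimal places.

15/4 = 3.75 sts per in.
XS: 70 / 3.75 = 18.667 → 18.67 in.
L: 83 / 3.75 = 22.133 → 22.13 in.
3XL: 87 / 3.75 = 23.200 → 23.20 in.

XS 18.67 inches; L 22.13 inches; 3XL 23.20 inches.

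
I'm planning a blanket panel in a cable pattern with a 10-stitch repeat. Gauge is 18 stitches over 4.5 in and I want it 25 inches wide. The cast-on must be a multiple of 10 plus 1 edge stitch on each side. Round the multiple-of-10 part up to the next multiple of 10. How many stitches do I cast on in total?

CO 102 sts.

18 / 4.5 = 4 sts per inch.
25 × 4 = 100.00 sts.
Less 2 edge sts → 98.00 for the repeat.
Next multiple of 10: 100.
Add back 2 edge sts → 102.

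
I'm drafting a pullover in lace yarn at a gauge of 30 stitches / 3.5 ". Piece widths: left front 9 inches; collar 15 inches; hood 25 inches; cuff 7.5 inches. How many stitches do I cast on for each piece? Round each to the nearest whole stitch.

left front 77; collar 129; hood 214; cuff 64.

Rate = 30/3.5 = 8.571 sts per in.
left front: 9 × 8.571 = 77.14 → 77.
collar: 15 × 8.571 = 128.57 → 129.
hood: 25 × 8.571 = 214.29 → 214.
cuff: 7.5 × 8.571 = 64.29 → 64.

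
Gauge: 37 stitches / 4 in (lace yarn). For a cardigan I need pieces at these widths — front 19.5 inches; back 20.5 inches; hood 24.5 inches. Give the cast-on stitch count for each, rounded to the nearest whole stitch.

front 180; back 190; hood 227.

Rate = 37/4 = 9.25 sts per in.
front: 19.5 × 9.25 = 180.38 → 180.
back: 20.5 × 9.25 = 189.62 → 190.
hood: 24.5 × 9.25 = 226.62 → 227.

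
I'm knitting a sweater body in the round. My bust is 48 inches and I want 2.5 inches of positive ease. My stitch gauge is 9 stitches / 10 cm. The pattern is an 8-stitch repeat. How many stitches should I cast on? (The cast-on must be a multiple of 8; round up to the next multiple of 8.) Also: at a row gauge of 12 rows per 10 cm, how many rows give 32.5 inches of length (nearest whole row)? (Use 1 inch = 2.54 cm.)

Cast on 120 stitches; work 99 rows.

Finished = 48 + 2.5 = 50.5 inches.
50.5 inches × 2.54 = 128.27 cm.
9/10 = 0.9 sts per cm; 128.27 × 0.9 = 115.44 sts.
Next multiple of 8 → 120.
32.5 inches = 82.55 cm; × 1.2 = 99.06 → 99 rows.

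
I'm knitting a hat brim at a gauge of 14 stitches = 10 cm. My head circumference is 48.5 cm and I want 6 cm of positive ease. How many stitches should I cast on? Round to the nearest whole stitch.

76 stitches.

Finished = 48.5 + 6 = 54.5 cm.
14 / 10 = 1.4 sts per cm.
54.50 × 1.4 = 76.30 sts.
→ 76 sts.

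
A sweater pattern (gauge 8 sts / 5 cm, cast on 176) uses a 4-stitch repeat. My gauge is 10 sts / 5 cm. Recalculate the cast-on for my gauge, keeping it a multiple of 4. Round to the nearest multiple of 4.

176 × 10 / 8 = 220.00.
Nearest multiple of 4: 220.

Cast on 220 stitches.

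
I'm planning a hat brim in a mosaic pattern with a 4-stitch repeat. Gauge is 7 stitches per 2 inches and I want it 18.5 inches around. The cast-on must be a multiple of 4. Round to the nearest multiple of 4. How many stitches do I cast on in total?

7 / 2 = 3.5 sts per inch.
18.5 × 3.5 = 64.75 sts.
Nearest multiple of 4: 64.

64 stitches.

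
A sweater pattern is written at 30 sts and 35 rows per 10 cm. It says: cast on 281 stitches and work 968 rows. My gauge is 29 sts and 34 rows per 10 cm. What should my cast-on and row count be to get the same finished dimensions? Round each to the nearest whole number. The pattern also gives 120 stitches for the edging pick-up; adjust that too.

Stitches: 281 × 29/30 = 271.63 → 272.
Rows: 968 × 34/35 = 940.34 → 940.
edging pick-up: 120 × 29/30 = 116.00 → 116.

Cast on 272 stitches; work 940 rows; edging pick-up 116 stitches.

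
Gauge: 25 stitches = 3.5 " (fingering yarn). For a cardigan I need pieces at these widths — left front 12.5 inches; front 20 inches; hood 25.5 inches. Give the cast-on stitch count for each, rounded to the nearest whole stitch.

Rate = 25/3.5 = 7.143 sts per in.
left front: 12.5 × 7.143 = 89.29 → 89.
front: 20 × 7.143 = 142.86 → 143.
hood: 25.5 × 7.143 = 182.14 → 182.

left front 89; front 143; hood 182.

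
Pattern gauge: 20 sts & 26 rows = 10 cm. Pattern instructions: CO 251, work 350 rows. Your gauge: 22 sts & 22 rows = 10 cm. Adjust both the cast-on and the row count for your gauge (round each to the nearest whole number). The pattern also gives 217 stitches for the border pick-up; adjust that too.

Stitches: 251 × 22/20 = 276.10 → 276.
Rows: 350 × 22/26 = 296.15 → 296.
border pick-up: 217 × 22/20 = 238.70 → 239.

Cast on 276 stitches; work 296 rows; border pick-up 239 stitches.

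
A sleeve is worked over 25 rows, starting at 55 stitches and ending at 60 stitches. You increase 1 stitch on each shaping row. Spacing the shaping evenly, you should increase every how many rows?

Stitches to add: |60 − 55| = 5.
Shaping rows needed: 5 / 1 = 5.
25 rows / 5 = every 5 rows.

Increase every 5th row.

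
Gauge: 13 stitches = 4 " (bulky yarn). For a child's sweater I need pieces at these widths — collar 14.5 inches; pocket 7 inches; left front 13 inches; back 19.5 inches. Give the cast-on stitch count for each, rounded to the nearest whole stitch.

collar 47; pocket 23; left front 42; back 63.

Rate = 13/4 = 3.25 sts per in.
collar: 14.5 × 3.25 = 47.12 → 47.
pocket: 7 × 3.25 = 22.75 → 23.
left front: 13 × 3.25 = 42.25 → 42.
back: 19.5 × 3.25 = 63.38 → 63.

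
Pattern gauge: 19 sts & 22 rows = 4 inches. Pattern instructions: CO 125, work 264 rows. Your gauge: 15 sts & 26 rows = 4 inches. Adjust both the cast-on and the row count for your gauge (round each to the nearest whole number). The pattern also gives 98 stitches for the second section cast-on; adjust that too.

Stitches: 125 × 15/19 = 98.68 → 99.
Rows: 264 × 26/22 = 312.00 → 312.
second section cast-on: 98 × 15/19 = 77.37 → 77.

Cast on 99 stitches; work 312 rows; second section cast-on 77 stitches.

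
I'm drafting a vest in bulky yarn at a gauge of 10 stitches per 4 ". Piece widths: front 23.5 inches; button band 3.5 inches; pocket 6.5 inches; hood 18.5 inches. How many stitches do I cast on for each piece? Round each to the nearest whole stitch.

Rate = 10/4 = 2.5 sts per in.
front: 23.5 × 2.5 = 58.75 → 59.
button band: 3.5 × 2.5 = 8.75 → 9.
pocket: 6.5 × 2.5 = 16.25 → 16.
hood: 18.5 × 2.5 = 46.25 → 46.

front 59; button band 9; pocket 16; hood 46.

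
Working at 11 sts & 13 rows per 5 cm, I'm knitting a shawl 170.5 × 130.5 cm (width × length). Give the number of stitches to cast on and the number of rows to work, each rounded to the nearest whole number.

Stitch gauge = 11/5 = 2.2 sts/cm; 170.5 × 2.2 = 375.10 → 375 sts.
Row gauge = 13/5 = 2.6 rows/cm; 130.5 × 2.6 = 339.30 → 339 rows.

Cast on 375 stitches and work 339 rows.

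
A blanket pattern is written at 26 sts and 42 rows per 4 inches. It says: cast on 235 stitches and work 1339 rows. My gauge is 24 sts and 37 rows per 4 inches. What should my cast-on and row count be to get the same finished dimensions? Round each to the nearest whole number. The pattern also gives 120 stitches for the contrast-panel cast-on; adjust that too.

Stitches: 235 × 24/26 = 216.92 → 217.
Rows: 1339 × 37/42 = 1179.60 → 1180.
contrast-panel cast-on: 120 × 24/26 = 110.77 → 111.

Cast on 217 stitches; work 1180 rows; contrast-panel cast-on 111 stitches.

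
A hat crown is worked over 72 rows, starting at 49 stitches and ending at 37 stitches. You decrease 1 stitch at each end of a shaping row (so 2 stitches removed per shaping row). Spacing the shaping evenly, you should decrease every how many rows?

Decrease every 12th row.

Stitches to remove: |37 − 49| = 12.
Shaping rows needed: 12 / 2 = 6.
72 rows / 6 = every 12 rows.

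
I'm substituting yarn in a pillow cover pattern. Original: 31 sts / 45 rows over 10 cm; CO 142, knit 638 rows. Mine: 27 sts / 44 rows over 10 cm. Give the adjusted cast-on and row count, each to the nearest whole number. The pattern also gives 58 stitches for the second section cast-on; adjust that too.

Stitches: 142 × 27/31 = 123.68 → 124.
Rows: 638 × 44/45 = 623.82 → 624.
second section cast-on: 58 × 27/31 = 50.52 → 51.

Cast on 124 stitches; work 624 rows; second section cast-on 51 stitches.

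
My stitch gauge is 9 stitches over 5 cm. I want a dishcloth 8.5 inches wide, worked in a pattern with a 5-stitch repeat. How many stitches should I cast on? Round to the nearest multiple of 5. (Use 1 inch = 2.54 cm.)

8.5 in = 8.5 × 2.54 = 21.59 cm.
9 / 5 = 1.8 sts/cm.
21.59 × 1.8 = 38.86 sts.
→ 40.

40 stitches.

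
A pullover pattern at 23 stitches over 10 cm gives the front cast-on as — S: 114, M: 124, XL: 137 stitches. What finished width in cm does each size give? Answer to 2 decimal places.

23/10 = 2.3 sts per cm.
S: 114 / 2.3 = 49.565 → 49.57 cm.
M: 124 / 2.3 = 53.913 → 53.91 cm.
XL: 137 / 2.3 = 59.565 → 59.57 cm.

S 49.57 cm; M 53.91 cm; XL 59.57 cm.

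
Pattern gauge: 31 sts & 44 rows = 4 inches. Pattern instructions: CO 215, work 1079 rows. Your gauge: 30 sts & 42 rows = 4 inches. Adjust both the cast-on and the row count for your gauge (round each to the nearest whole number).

Stitches: 215 × 30/31 = 208.06 → 208.
Rows: 1079 × 42/44 = 1029.95 → 1030.

Cast on 208 stitches; work 1030 rows.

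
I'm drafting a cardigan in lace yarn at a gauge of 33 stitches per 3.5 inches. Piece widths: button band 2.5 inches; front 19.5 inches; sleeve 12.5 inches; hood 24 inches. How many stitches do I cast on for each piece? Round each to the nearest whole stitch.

Rate = 33/3.5 = 9.429 sts per in.
button band: 2.5 × 9.429 = 23.57 → 24.
front: 19.5 × 9.429 = 183.86 → 184.
sleeve: 12.5 × 9.429 = 117.86 → 118.
hood: 24 × 9.429 = 226.29 → 226.

button band 24; front 184; sleeve 118; hood 226.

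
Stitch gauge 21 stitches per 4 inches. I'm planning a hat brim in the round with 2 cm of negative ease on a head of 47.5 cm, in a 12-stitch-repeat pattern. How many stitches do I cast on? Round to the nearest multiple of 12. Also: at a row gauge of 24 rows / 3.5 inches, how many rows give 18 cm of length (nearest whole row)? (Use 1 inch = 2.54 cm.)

Finished = 47.5 − 2 = 45.5 cm.
45.5 cm × 1/2.54 = 17.91 inches.
21/4 = 5.25 sts per in; 17.91 × 5.25 = 94.05 sts.
Nearest multiple of 12 → 96.
18 cm = 7.09 inches; × 6.857 = 48.59 → 49 rows.

Cast on 96 stitches; work 49 rows.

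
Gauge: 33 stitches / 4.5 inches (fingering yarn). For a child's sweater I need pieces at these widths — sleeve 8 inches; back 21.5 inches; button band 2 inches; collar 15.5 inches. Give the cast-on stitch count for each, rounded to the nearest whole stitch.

Rate = 33/4.5 = 7.333 sts per in.
sleeve: 8 × 7.333 = 58.67 → 59.
back: 21.5 × 7.333 = 157.67 → 158.
button band: 2 × 7.333 = 14.67 → 15.
collar: 15.5 × 7.333 = 113.67 → 114.

sleeve 59; back 158; button band 15; collar 114.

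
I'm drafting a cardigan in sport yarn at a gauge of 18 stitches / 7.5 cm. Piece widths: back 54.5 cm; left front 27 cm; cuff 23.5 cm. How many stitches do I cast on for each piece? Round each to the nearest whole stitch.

Rate = 18/7.5 = 2.4 sts per cm.
back: 54.5 × 2.4 = 130.80 → 131.
left front: 27 × 2.4 = 64.80 → 65.
cuff: 23.5 × 2.4 = 56.40 → 56.

back 131; left front 65; cuff 56.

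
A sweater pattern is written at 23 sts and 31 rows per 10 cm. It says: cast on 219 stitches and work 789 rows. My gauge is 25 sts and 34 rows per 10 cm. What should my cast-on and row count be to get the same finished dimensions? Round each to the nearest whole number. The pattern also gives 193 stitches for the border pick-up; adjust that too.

Cast on 238 stitches; work 865 rows; border pick-up 210 stitches.

Stitches: 219 × 25/23 = 238.04 → 238.
Rows: 789 × 34/31 = 865.35 → 865.
border pick-up: 193 × 25/23 = 209.78 → 210.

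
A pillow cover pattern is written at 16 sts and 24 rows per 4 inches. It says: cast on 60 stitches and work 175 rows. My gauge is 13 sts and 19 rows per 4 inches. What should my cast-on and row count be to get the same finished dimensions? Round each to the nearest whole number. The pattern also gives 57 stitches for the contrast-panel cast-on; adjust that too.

Stitches: 60 × 13/16 = 48.75 → 49.
Rows: 175 × 19/24 = 138.54 → 139.
contrast-panel cast-on: 57 × 13/16 = 46.31 → 46.

Cast on 49 stitches; work 139 rows; contrast-panel cast-on 46 stitches.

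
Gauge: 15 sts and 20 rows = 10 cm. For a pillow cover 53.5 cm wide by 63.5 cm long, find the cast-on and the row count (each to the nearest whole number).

Cast on 80 stitches and work 127 rows.

Stitch gauge = 15/10 = 1.5 sts/cm; 53.5 × 1.5 = 80.25 → 80 sts.
Row gauge = 20/10 = 2 rows/cm; 63.5 × 2 = 127.00 → 127 rows.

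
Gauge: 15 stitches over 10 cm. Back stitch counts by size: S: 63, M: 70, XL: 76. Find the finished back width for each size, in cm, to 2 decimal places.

15/10 = 1.5 sts per cm.
S: 63 / 1.5 = 42.000 → 42.00 cm.
M: 70 / 1.5 = 46.667 → 46.67 cm.
XL: 76 / 1.5 = 50.667 → 50.67 cm.

S 42.00 cm; M 46.67 cm; XL 50.67 cm.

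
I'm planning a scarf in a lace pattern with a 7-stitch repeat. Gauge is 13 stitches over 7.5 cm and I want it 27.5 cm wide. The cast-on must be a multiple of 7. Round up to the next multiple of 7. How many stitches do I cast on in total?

13 / 7.5 = 1.733 sts per cm.
27.5 × 1.733 = 47.67 sts.
Next multiple of 7: 49.

Cast on 49 stitches.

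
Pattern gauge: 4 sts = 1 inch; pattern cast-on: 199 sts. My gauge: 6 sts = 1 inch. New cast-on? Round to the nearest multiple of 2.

Scale factor = 6 / 4 = 1.500.
199 × 6 / 4 = 298.50 sts.
→ 298 sts.

Cast on 298 stitches.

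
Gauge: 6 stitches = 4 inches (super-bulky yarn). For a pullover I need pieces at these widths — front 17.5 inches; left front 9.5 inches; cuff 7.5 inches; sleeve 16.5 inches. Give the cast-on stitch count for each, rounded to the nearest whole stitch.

front 26; left front 14; cuff 11; sleeve 25.

Rate = 6/4 = 1.5 sts per in.
front: 17.5 × 1.5 = 26.25 → 26.
left front: 9.5 × 1.5 = 14.25 → 14.
cuff: 7.5 × 1.5 = 11.25 → 11.
sleeve: 16.5 × 1.5 = 24.75 → 25.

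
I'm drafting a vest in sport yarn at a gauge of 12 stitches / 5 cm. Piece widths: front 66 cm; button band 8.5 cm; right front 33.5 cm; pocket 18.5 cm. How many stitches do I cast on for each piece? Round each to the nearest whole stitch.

Rate = 12/5 = 2.4 sts per cm.
front: 66 × 2.4 = 158.40 → 158.
button band: 8.5 × 2.4 = 20.40 → 20.
right front: 33.5 × 2.4 = 80.40 → 80.
pocket: 18.5 × 2.4 = 44.40 → 44.

front 158; button band 20; right front 80; pocket 44.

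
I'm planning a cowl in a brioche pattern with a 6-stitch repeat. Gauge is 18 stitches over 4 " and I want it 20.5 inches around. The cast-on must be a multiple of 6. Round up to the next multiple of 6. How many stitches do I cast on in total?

18 / 4 = 4.5 sts per inch.
20.5 × 4.5 = 92.25 sts.
Next multiple of 6: 96.

96 stitches.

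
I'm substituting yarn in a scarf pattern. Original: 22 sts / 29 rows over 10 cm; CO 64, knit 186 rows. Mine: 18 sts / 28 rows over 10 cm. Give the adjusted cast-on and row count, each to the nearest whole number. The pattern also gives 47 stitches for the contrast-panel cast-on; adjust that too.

Cast on 52 stitches; work 180 rows; contrast-panel cast-on 38 stitches.

Stitches: 64 × 18/22 = 52.36 → 52.
Rows: 186 × 28/29 = 179.59 → 180.
contrast-panel cast-on: 47 × 18/22 = 38.45 → 38.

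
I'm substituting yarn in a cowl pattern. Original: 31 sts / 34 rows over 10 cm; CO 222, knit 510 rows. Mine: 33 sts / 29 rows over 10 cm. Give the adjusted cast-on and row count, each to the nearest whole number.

Stitches: 222 × 33/31 = 236.32 → 236.
Rows: 510 × 29/34 = 435.00 → 435.

Cast on 236 stitches; work 435 rows.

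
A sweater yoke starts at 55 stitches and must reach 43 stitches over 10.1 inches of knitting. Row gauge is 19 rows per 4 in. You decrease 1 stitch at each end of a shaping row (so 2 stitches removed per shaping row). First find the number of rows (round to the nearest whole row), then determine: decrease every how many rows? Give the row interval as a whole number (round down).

Rows = 10.1 × 4.75 = 48.0 → 48 rows.
Stitches to remove: 12 → 6 shaping rows (at 2 st each).
48 / 6 = 8.00 → every 8 rows.

Decrease every 8th row.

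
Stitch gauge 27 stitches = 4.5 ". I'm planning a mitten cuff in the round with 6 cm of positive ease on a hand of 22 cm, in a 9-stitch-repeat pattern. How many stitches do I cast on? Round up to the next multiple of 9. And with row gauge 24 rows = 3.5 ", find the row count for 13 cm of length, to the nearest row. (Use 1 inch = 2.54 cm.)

Finished = 22 + 6 = 28 cm.
28 cm × 1/2.54 = 11.02 inches.
27/4.5 = 6 sts per in; 11.02 × 6 = 66.14 sts.
Next multiple of 9 → 72.
13 cm = 5.12 inches; × 6.857 = 35.10 → 35 rows.

Cast on 72 stitches; work 35 rows.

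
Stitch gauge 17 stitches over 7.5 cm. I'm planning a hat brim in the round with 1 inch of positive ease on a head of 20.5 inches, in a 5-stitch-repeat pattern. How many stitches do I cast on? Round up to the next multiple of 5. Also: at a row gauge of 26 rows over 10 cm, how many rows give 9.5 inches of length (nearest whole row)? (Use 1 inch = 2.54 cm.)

Finished = 20.5 + 1 = 21.5 inches.
21.5 inches × 2.54 = 54.61 cm.
17/7.5 = 2.267 sts per cm; 54.61 × 2.267 = 123.78 sts.
Next multiple of 5 → 125.
9.5 inches = 24.13 cm; × 2.6 = 62.74 → 63 rows.

Cast on 125 stitches; work 63 rows.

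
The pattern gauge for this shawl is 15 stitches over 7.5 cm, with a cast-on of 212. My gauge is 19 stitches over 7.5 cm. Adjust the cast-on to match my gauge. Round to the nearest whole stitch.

Scale factor = 19 / 15 = 1.267.
212 × 19 / 15 = 268.53 sts.
→ 269 sts.

269 stitches.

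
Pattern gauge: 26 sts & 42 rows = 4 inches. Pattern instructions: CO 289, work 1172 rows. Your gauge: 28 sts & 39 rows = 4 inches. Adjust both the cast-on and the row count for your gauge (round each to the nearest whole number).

Stitches: 289 × 28/26 = 311.23 → 311.
Rows: 1172 × 39/42 = 1088.29 → 1088.

Cast on 311 stitches; work 1088 rows.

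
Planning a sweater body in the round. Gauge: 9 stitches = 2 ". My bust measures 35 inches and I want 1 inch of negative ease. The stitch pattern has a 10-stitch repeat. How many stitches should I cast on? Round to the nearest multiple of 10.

Cast on 150 stitches.

Finished = 35 − 1 = 34 inches.
9 / 2 = 4.5 sts/in.
34 × 4.5 = 153.00 sts.
Nearest multiple of 10: 150.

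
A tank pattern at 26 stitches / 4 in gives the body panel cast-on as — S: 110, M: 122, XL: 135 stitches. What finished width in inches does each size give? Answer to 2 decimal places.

S 16.92 inches; M 18.77 inches; XL 20.77 inches.

26/4 = 6.5 sts per in.
S: 110 / 6.5 = 16.923 → 16.92 in.
M: 122 / 6.5 = 18.769 → 18.77 in.
XL: 135 / 6.5 = 20.769 → 20.77 in.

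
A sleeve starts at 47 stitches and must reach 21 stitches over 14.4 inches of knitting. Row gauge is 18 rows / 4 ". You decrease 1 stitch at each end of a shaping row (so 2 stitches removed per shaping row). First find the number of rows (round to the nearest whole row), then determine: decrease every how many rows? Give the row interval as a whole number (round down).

Rows = 14.4 × 4.5 = 64.8 → 65 rows.
Stitches to remove: 26 → 13 shaping rows (at 2 st each).
65 / 13 = 5.00 → every 5 rows.

Decrease every 5th row.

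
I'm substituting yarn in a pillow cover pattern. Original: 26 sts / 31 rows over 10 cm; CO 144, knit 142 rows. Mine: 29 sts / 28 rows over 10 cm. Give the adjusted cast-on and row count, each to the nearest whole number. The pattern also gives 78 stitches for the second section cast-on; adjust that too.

Cast on 161 stitches; work 128 rows; second section cast-on 87 stitches.

Stitches: 144 × 29/26 = 160.62 → 161.
Rows: 142 × 28/31 = 128.26 → 128.
second section cast-on: 78 × 29/26 = 87.00 → 87.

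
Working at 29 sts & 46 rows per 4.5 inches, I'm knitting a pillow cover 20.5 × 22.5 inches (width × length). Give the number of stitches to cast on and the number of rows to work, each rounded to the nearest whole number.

Stitch gauge = 29/4.5 = 6.444 sts/in; 20.5 × 6.444 = 132.11 → 132 sts.
Row gauge = 46/4.5 = 10.222 rows/in; 22.5 × 10.222 = 230.00 → 230 rows.

Cast on 132 stitches and work 230 rows.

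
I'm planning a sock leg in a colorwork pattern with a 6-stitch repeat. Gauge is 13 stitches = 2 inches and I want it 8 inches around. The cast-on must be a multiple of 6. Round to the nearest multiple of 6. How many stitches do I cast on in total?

Cast on 54 stitches.

13 / 2 = 6.5 sts per inch.
8 × 6.5 = 52.00 sts.
Nearest multiple of 6: 54.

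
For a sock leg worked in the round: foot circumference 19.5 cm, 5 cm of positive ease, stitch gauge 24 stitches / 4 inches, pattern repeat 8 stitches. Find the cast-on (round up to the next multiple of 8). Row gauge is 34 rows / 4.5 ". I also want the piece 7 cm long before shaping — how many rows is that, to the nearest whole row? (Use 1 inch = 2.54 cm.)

Cast on 64 stitches; work 21 rows.

Finished = 19.5 + 5 = 24.5 cm.
24.5 cm × 1/2.54 = 9.65 inches.
24/4 = 6 sts per in; 9.65 × 6 = 57.87 sts.
Next multiple of 8 → 64.
7 cm = 2.76 inches; × 7.556 = 20.82 → 21 rows.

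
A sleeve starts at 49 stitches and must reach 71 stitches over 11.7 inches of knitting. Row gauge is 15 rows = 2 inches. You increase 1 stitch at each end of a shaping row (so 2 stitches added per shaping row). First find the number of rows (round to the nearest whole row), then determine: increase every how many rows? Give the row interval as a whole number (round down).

Increase every 8th row.

Rows = 11.7 × 7.5 = 87.8 → 88 rows.
Stitches to add: 22 → 11 shaping rows (at 2 st each).
88 / 11 = 8.00 → every 8 rows.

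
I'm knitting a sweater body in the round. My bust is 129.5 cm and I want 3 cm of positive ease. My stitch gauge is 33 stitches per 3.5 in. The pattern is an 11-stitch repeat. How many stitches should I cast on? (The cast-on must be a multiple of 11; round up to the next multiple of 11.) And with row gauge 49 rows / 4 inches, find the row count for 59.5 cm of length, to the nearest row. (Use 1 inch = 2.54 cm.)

Finished = 129.5 + 3 = 132.5 cm.
132.5 cm × 1/2.54 = 52.17 inches.
33/3.5 = 9.429 sts per in; 52.17 × 9.429 = 491.84 sts.
Next multiple of 11 → 495.
59.5 cm = 23.43 inches; × 12.25 = 286.96 → 287 rows.

Cast on 495 stitches; work 287 rows.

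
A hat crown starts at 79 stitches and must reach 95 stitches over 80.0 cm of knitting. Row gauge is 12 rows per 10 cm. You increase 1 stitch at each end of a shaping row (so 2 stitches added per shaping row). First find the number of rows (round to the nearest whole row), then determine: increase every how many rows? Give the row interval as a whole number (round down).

Increase every 12th row.

Rows = 80.0 × 1.2 = 96.0 → 96 rows.
Stitches to add: 16 → 8 shaping rows (at 2 st each).
96 / 8 = 12.00 → every 12 rows.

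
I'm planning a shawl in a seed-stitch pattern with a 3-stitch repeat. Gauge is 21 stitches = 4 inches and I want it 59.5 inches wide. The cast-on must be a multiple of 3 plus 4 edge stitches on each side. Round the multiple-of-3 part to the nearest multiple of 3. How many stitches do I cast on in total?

21 / 4 = 5.25 sts per inch.
59.5 × 5.25 = 312.38 sts.
Less 8 edge sts → 304.38 for the repeat.
Nearest multiple of 3: 303.
Add back 8 edge sts → 311.

311 stitches.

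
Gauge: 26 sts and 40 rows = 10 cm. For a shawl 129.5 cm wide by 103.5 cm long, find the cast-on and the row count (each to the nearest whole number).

Stitch gauge = 26/10 = 2.6 sts/cm; 129.5 × 2.6 = 336.70 → 337 sts.
Row gauge = 40/10 = 4 rows/cm; 103.5 × 4 = 414.00 → 414 rows.

Cast on 337 stitches and work 414 rows.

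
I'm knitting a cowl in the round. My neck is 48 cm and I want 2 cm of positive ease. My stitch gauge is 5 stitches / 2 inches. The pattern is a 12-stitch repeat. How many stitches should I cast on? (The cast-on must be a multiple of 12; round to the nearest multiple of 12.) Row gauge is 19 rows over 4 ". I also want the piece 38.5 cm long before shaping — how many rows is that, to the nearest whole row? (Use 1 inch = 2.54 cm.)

Finished = 48 + 2 = 50 cm.
50 cm × 1/2.54 = 19.69 inches.
5/2 = 2.5 sts per in; 19.69 × 2.5 = 49.21 sts.
Nearest multiple of 12 → 48.
38.5 cm = 15.16 inches; × 4.75 = 72.00 → 72 rows.

Cast on 48 stitches; work 72 rows.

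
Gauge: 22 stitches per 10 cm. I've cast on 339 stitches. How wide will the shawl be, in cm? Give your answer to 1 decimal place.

22 stitches / 10 cm = 2.2 stitches per cm.
339 / 2.2 = 154.09 cm.

154.1 cm.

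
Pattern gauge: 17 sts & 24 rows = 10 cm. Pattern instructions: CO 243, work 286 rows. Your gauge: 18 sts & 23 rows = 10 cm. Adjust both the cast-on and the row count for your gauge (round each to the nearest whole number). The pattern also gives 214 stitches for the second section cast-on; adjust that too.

Cast on 257 stitches; work 274 rows; second section cast-on 227 stitches.

Stitches: 243 × 18/17 = 257.29 → 257.
Rows: 286 × 23/24 = 274.08 → 274.
second section cast-on: 214 × 18/17 = 226.59 → 227.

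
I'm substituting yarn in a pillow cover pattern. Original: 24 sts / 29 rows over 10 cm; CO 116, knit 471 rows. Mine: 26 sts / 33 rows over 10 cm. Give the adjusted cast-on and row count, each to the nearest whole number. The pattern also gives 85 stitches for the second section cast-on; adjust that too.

Cast on 126 stitches; work 536 rows; second section cast-on 92 stitches.

Stitches: 116 × 26/24 = 125.67 → 126.
Rows: 471 × 33/29 = 535.97 → 536.
second section cast-on: 85 × 26/24 = 92.08 → 92.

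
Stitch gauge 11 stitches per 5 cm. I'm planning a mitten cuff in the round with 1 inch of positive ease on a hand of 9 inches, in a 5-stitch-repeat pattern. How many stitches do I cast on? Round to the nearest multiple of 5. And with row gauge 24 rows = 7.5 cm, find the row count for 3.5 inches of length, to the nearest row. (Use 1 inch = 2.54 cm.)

Cast on 55 stitches; work 28 rows.

Finished = 9 + 1 = 10 inches.
10 inches × 2.54 = 25.40 cm.
11/5 = 2.2 sts per cm; 25.40 × 2.2 = 55.88 sts.
Nearest multiple of 5 → 55.
3.5 inches = 8.89 cm; × 3.2 = 28.45 → 28 rows.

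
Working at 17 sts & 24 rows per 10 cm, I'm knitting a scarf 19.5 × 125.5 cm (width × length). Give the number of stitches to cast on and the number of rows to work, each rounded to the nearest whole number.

Cast on 33 stitches and work 301 rows.

Stitch gauge = 17/10 = 1.7 sts/cm; 19.5 × 1.7 = 33.15 → 33 sts.
Row gauge = 24/10 = 2.4 rows/cm; 125.5 × 2.4 = 301.20 → 301 rows.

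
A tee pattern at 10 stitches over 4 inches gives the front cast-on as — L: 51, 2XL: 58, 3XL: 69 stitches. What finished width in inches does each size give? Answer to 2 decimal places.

10/4 = 2.5 sts per in.
L: 51 / 2.5 = 20.400 → 20.40 in.
2XL: 58 / 2.5 = 23.200 → 23.20 in.
3XL: 69 / 2.5 = 27.600 → 27.60 in.

L 20.40 inches; 2XL 23.20 inches; 3XL 27.60 inches.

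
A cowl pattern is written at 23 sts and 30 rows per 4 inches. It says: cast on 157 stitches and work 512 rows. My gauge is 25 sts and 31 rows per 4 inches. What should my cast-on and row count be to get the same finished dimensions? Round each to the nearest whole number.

Stitches: 157 × 25/23 = 170.65 → 171.
Rows: 512 × 31/30 = 529.07 → 529.

Cast on 171 stitches; work 529 rows.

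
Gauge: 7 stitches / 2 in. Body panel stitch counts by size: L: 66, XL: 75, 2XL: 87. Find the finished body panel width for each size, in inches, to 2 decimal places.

7/2 = 3.5 sts per in.
L: 66 / 3.5 = 18.857 → 18.86 in.
XL: 75 / 3.5 = 21.429 → 21.43 in.
2XL: 87 / 3.5 = 24.857 → 24.86 in.

L 18.86 inches; XL 21.43 inches; 2XL 24.86 inches.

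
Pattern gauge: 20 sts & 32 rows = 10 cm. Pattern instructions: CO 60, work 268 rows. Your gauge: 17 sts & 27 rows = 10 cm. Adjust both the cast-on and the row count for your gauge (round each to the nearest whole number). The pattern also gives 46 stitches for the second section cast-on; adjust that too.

Stitches: 60 × 17/20 = 51.00 → 51.
Rows: 268 × 27/32 = 226.12 → 226.
second section cast-on: 46 × 17/20 = 39.10 → 39.

Cast on 51 stitches; work 226 rows; second section cast-on 39 stitches.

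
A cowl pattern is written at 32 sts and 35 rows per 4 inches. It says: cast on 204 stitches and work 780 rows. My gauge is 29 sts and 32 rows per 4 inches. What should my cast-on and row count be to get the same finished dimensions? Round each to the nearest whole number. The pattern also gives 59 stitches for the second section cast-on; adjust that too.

Cast on 185 stitches; work 713 rows; second section cast-on 53 stitches.

Stitches: 204 × 29/32 = 184.88 → 185.
Rows: 780 × 32/35 = 713.14 → 713.
second section cast-on: 59 × 29/32 = 53.47 → 53.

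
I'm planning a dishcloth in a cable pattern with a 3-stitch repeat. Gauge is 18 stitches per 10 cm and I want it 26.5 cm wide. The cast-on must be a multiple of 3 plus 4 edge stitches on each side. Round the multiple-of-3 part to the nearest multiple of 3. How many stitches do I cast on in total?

CO 47 sts.

18 / 10 = 1.8 sts per cm.
26.5 × 1.8 = 47.70 sts.
Less 8 edge sts → 39.70 for the repeat.
Nearest multiple of 3: 39.
Add back 8 edge sts → 47.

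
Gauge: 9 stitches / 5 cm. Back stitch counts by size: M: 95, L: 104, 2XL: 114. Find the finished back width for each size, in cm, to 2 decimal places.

9/5 = 1.8 sts per cm.
M: 95 / 1.8 = 52.778 → 52.78 cm.
L: 104 / 1.8 = 57.778 → 57.78 cm.
2XL: 114 / 1.8 = 63.333 → 63.33 cm.

M 52.78 cm; L 57.78 cm; 2XL 63.33 cm.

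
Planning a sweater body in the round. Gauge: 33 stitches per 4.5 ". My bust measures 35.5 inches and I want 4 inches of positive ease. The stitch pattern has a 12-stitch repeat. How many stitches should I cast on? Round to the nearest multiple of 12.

Finished = 35.5 + 4 = 39.5 inches.
33 / 4.5 = 7.333 sts/in.
39.5 × 7.333 = 289.67 sts.
Nearest multiple of 12: 288.

CO 288 sts.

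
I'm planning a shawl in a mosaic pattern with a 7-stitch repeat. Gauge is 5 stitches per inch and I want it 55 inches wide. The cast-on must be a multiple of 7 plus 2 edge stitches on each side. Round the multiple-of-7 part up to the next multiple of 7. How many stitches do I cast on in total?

5 / 1 = 5 sts per inch.
55 × 5 = 275.00 sts.
Less 4 edge sts → 271.00 for the repeat.
Next multiple of 7: 273.
Add back 4 edge sts → 277.

Cast on 277 stitches.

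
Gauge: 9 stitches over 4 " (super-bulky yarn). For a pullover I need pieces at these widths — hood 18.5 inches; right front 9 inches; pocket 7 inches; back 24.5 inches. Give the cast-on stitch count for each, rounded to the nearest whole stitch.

Rate = 9/4 = 2.25 sts per in.
hood: 18.5 × 2.25 = 41.62 → 42.
right front: 9 × 2.25 = 20.25 → 20.
pocket: 7 × 2.25 = 15.75 → 16.
back: 24.5 × 2.25 = 55.12 → 55.

hood 42; right front 20; pocket 16; back 55.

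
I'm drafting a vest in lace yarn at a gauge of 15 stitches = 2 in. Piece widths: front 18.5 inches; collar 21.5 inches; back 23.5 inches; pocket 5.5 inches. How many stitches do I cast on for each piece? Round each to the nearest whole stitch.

front 139; collar 161; back 176; pocket 41.

Rate = 15/2 = 7.5 sts per in.
front: 18.5 × 7.5 = 138.75 → 139.
collar: 21.5 × 7.5 = 161.25 → 161.
back: 23.5 × 7.5 = 176.25 → 176.
pocket: 5.5 × 7.5 = 41.25 → 41.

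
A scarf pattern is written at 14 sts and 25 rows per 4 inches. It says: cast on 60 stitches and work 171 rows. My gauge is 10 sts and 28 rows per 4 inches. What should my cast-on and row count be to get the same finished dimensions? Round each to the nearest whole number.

Stitches: 60 × 10/14 = 42.86 → 43.
Rows: 171 × 28/25 = 191.52 → 192.

Cast on 43 stitches; work 192 rows.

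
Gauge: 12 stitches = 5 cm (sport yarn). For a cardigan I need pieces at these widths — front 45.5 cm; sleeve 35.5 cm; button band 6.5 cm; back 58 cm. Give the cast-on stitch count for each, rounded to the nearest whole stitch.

front 109; sleeve 85; button band 16; back 139.

Rate = 12/5 = 2.4 sts per cm.
front: 45.5 × 2.4 = 109.20 → 109.
sleeve: 35.5 × 2.4 = 85.20 → 85.
button band: 6.5 × 2.4 = 15.60 → 16.
back: 58 × 2.4 = 139.20 → 139.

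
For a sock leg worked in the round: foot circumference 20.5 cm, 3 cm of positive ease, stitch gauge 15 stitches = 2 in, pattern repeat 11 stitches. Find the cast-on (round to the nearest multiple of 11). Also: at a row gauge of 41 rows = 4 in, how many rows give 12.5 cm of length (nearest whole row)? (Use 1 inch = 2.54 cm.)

Cast on 66 stitches; work 50 rows.

Finished = 20.5 + 3 = 23.5 cm.
23.5 cm × 1/2.54 = 9.25 inches.
15/2 = 7.5 sts per in; 9.25 × 7.5 = 69.39 sts.
Nearest multiple of 11 → 66.
12.5 cm = 4.92 inches; × 10.25 = 50.44 → 50 rows.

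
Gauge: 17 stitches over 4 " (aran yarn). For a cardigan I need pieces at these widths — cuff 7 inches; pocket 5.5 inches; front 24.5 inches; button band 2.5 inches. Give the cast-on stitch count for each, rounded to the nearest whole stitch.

Rate = 17/4 = 4.25 sts per in.
cuff: 7 × 4.25 = 29.75 → 30.
pocket: 5.5 × 4.25 = 23.38 → 23.
front: 24.5 × 4.25 = 104.12 → 104.
button band: 2.5 × 4.25 = 10.62 → 11.

cuff 30; pocket 23; front 104; button band 11.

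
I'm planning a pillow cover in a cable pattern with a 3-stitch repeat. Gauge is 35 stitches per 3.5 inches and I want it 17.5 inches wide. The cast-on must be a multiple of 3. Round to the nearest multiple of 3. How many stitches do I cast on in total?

CO 174 sts.

35 / 3.5 = 10 sts per inch.
17.5 × 10 = 175.00 sts.
Nearest multiple of 3: 174.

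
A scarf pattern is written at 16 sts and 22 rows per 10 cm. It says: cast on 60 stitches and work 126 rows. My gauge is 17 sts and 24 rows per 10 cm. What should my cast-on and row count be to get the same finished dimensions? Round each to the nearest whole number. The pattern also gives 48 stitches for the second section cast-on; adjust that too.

Cast on 64 stitches; work 137 rows; second section cast-on 51 stitches.

Stitches: 60 × 17/16 = 63.75 → 64.
Rows: 126 × 24/22 = 137.45 → 137.
second section cast-on: 48 × 17/16 = 51.00 → 51.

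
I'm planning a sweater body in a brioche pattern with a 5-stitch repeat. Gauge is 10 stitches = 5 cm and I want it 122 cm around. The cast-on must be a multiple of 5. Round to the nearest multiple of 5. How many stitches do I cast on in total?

Cast on 245 stitches.

10 / 5 = 2 sts per cm.
122 × 2 = 244.00 sts.
Nearest multiple of 5: 245.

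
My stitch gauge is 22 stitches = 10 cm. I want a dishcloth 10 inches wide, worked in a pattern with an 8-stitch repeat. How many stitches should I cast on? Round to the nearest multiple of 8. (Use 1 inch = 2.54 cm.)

CO 56 sts.

10 in = 10 × 2.54 = 25.40 cm.
22 / 10 = 2.2 sts/cm.
25.40 × 2.2 = 55.88 sts.
→ 56.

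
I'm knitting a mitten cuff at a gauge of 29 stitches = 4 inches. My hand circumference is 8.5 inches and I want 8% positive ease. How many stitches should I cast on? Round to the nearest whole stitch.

Finished = 8.5 × 1.08 = 9.18 in.
29 / 4 = 7.25 sts per inch.
9.18 × 7.25 = 66.56 sts.
→ 67 sts.

CO 67 sts.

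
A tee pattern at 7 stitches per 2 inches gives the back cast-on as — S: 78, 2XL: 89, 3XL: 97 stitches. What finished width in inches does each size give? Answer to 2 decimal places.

S 22.29 inches; 2XL 25.43 inches; 3XL 27.71 inches.

7/2 = 3.5 sts per in.
S: 78 / 3.5 = 22.286 → 22.29 in.
2XL: 89 / 3.5 = 25.429 → 25.43 in.
3XL: 97 / 3.5 = 27.714 → 27.71 in.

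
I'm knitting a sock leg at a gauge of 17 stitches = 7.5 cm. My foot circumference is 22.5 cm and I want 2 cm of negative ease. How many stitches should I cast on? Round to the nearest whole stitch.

Finished = 22.5 − 2 = 20.5 cm.
17 / 7.5 = 2.267 sts per cm.
20.50 × 2.267 = 46.47 sts.
→ 46 sts.

CO 46 sts.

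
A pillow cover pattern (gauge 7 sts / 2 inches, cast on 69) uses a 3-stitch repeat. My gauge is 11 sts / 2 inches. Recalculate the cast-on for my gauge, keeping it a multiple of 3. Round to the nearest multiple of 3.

CO 108 sts.

69 × 11 / 7 = 108.43.
Nearest multiple of 3: 108.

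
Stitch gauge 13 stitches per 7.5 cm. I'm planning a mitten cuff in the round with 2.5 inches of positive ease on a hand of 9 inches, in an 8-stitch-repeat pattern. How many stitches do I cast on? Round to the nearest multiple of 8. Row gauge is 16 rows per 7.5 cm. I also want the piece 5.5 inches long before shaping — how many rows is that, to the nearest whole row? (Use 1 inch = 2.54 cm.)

Cast on 48 stitches; work 30 rows.

Finished = 9 + 2.5 = 11.5 inches.
11.5 inches × 2.54 = 29.21 cm.
13/7.5 = 1.733 sts per cm; 29.21 × 1.733 = 50.63 sts.
Nearest multiple of 8 → 48.
5.5 inches = 13.97 cm; × 2.133 = 29.80 → 30 rows.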